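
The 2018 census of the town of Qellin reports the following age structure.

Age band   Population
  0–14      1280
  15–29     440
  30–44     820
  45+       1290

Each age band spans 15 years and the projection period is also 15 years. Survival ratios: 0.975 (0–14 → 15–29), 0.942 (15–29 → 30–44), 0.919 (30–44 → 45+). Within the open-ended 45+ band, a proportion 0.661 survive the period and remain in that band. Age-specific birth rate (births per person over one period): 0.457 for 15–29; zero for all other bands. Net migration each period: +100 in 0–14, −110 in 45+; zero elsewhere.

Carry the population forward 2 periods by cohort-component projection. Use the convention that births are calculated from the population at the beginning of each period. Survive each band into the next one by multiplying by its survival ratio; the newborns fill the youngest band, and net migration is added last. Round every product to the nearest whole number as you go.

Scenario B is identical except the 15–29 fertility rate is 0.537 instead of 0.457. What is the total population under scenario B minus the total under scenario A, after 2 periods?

135

— Period 1 —
Births: 440 × 0.457 = 201
15–29: 1280 × 0.975 = 1248
30–44: 440 × 0.942 = 414
45+: 820 × 0.919 + 1290 × 0.661 = 754 + 853 = 1607
Net migration: 0–14 + 100 → 301; 45+ − 110 → 1497
Population now: 0–14=301, 15–29=1248, 30–44=414, 45+=1497
— Period 2 —
Births: 1248 × 0.457 = 570
15–29: 301 × 0.975 = 293
30–44: 1248 × 0.942 = 1176
45+: 414 × 0.919 + 1497 × 0.661 = 380 + 990 = 1370
Net migration: 0–14 + 100 → 670; 45+ − 110 → 1260
Population now: 0–14=670, 15–29=293, 30–44=1176, 45+=1260
Scenario A total after 2 periods: 3399
Scenario B projection —
— Period 1 —
Births: 440 × 0.537 = 236
15–29: 1280 × 0.975 = 1248
30–44: 440 × 0.942 = 414
45+: 820 × 0.919 + 1290 × 0.661 = 754 + 853 = 1607
Net migration: 0–14 + 100 → 336; 45+ − 110 → 1497
Population now: 0–14=336, 15–29=1248, 30–44=414, 45+=1497
— Period 2 —
Births: 1248 × 0.537 = 670
15–29: 336 × 0.975 = 328
30–44: 1248 × 0.942 = 1176
45+: 414 × 0.919 + 1497 × 0.661 = 380 + 990 = 1370
Net migration: 0–14 + 100 → 770; 45+ − 110 → 1260
Population now: 0–14=770, 15–29=328, 30–44=1176, 45+=1260
Scenario B total after 2 periods: 3534
Difference B − A = 3534 − 3399 = 135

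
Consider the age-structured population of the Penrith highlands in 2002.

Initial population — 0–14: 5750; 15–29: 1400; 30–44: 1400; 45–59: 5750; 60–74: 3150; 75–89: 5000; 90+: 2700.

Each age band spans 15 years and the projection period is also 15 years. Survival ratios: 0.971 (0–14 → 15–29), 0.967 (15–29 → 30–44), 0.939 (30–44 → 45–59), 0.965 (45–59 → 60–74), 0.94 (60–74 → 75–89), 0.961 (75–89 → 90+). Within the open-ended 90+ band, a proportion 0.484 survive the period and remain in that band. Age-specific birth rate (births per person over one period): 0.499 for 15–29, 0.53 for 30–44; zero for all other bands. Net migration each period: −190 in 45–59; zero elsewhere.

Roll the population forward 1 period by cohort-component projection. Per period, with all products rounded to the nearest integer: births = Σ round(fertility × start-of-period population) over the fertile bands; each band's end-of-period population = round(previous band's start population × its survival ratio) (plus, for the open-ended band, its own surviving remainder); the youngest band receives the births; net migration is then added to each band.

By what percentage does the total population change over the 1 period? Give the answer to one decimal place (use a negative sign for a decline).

After projecting period 1:
Births: 1400 * 0.499 = 699  |  1400 * 0.53 = 742 ⇒ total 1441
15–29: 5750 * 0.971 = 5583
30–44: 1400 * 0.967 = 1354
45–59: 1400 * 0.939 = 1315
60–74: 5750 * 0.965 = 5549
75–89: 3150 * 0.94 = 2961
90+: 5000 * 0.961 + 2700 * 0.484 = 4805 + 1307 = 6112
Net migration: 45–59 − 190 → 1125
Population now: 0–14=1441, 15–29=5583, 30–44=1354, 45–59=1125, 60–74=5549, 75–89=2961, 90+=6112
Total: 25150 → 24125; change = -1025; percentage change = -4.1%

-4.1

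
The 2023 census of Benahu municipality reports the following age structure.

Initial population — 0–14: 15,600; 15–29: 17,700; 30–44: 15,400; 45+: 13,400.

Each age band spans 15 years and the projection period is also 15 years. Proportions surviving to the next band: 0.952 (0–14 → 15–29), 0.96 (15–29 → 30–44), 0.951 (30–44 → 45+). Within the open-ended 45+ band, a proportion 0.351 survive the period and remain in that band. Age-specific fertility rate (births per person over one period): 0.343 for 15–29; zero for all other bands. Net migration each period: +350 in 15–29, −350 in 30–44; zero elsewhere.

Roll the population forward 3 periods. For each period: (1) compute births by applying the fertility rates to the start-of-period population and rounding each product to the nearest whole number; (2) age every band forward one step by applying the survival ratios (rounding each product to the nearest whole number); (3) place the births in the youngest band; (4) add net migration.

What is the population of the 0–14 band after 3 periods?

Period 1:
Births: 17700 * 0.343 = 6071
15–29: 15600 * 0.952 = 14851
30–44: 17700 * 0.96 = 16992
45+: 15400 * 0.951 + 13400 * 0.351 = 14645 + 4703 = 19348
Net migration: 15–29 + 350 → 15201; 30–44 − 350 → 16642
→ [6071, 15201, 16642, 19348]
Period 2:
Births: 15201 * 0.343 = 5214
15–29: 6071 * 0.952 = 5780
30–44: 15201 * 0.96 = 14593
45+: 16642 * 0.951 + 19348 * 0.351 = 15827 + 6791 = 22618
Net migration: 15–29 + 350 → 6130; 30–44 − 350 → 14243
→ [5214, 6130, 14243, 22618]
Period 3:
Births: 6130 * 0.343 = 2103
15–29: 5214 * 0.952 = 4964
30–44: 6130 * 0.96 = 5885
45+: 14243 * 0.951 + 22618 * 0.351 = 13545 + 7939 = 21484
Net migration: 15–29 + 350 → 5314; 30–44 − 350 → 5535
→ [2103, 5314, 5535, 21484]

2103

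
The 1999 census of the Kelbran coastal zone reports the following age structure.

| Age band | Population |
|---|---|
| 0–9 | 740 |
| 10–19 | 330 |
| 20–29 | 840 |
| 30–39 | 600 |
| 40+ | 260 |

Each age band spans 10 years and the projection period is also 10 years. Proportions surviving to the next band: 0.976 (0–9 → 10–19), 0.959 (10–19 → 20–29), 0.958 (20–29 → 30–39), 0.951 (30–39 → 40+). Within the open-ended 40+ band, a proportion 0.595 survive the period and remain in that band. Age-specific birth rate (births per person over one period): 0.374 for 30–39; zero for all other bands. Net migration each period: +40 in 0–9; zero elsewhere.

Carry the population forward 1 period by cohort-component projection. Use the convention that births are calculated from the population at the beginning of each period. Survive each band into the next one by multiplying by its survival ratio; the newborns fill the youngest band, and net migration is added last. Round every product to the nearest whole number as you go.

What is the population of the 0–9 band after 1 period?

264

Let group 1 be 0–9 through group 5 = 40+.
Period 1:
Births: 600 * 0.374 = 224
Group 2: 740 * 0.976 = 722
Group 3: 330 * 0.959 = 316
Group 4: 840 * 0.958 = 805
Group 5: 600 * 0.951 + 260 * 0.595 = 571 + 155 = 726
Net migration: Group 1 + 40 → 264
→ [264, 722, 316, 805, 726]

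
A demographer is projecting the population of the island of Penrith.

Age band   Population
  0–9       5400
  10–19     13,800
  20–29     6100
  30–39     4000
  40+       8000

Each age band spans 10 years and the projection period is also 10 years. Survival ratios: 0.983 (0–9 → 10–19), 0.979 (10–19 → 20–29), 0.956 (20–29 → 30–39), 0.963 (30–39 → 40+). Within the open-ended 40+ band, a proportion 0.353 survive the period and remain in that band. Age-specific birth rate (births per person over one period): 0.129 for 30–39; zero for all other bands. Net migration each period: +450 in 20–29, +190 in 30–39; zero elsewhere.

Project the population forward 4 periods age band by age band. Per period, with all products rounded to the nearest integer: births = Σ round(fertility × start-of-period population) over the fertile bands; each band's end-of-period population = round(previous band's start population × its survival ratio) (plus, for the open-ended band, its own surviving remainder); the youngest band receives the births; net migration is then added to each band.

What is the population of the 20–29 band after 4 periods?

1198

After projecting period 1:
Births: 4000 × 0.129 = 516
10–19: 5400 × 0.983 = 5308
20–29: 13800 × 0.979 = 13510
30–39: 6100 × 0.956 = 5832
40+: 4000 × 0.963 + 8000 × 0.353 = 3852 + 2824 = 6676
Net migration: 20–29 + 450 → 13960; 30–39 + 190 → 6022
→ [516, 5308, 13960, 6022, 6676]
After projecting period 2:
Births: 6022 × 0.129 = 777
10–19: 516 × 0.983 = 507
20–29: 5308 × 0.979 = 5197
30–39: 13960 × 0.956 = 13346
40+: 6022 × 0.963 + 6676 × 0.353 = 5799 + 2357 = 8156
Net migration: 20–29 + 450 → 5647; 30–39 + 190 → 13536
→ [777, 507, 5647, 13536, 8156]
After projecting period 3:
Births: 13536 × 0.129 = 1746
10–19: 777 × 0.983 = 764
20–29: 507 × 0.979 = 496
30–39: 5647 × 0.956 = 5399
40+: 13536 × 0.963 + 8156 × 0.353 = 13035 + 2879 = 15914
Net migration: 20–29 + 450 → 946; 30–39 + 190 → 5589
→ [1746, 764, 946, 5589, 15914]
After projecting period 4:
Births: 5589 × 0.129 = 721
10–19: 1746 × 0.983 = 1716
20–29: 764 × 0.979 = 748
30–39: 946 × 0.956 = 904
40+: 5589 × 0.963 + 15914 × 0.353 = 5382 + 5618 = 11000
Net migration: 20–29 + 450 → 1198; 30–39 + 190 → 1094
→ [721, 1716, 1198, 1094, 11000]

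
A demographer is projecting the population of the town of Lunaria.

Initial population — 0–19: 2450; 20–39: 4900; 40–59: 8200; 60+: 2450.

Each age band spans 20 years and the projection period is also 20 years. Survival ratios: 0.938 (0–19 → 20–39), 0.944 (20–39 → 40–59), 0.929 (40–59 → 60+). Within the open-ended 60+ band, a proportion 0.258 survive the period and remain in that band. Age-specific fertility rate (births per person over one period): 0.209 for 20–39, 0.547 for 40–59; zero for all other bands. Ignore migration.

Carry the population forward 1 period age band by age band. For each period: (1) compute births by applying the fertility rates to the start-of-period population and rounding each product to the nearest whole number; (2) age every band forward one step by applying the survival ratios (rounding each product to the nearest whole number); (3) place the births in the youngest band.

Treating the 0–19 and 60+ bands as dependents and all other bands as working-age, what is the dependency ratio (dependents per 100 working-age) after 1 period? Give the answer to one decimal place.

— Period 1 —
Births: 4900 × 0.209 = 1024  |  8200 × 0.547 = 4485 → total 5509
20–39: 2450 × 0.938 = 2298
40–59: 4900 × 0.944 = 4626
60+: 8200 × 0.929 + 2450 × 0.258 = 7618 + 632 = 8250
→ [5509, 2298, 4626, 8250]
Dependents (band 0–19 + band 60+) = 5509 + 8250 = 13759; working-age = 6924; ratio = 13759/6924 × 100 = 198.7

198.7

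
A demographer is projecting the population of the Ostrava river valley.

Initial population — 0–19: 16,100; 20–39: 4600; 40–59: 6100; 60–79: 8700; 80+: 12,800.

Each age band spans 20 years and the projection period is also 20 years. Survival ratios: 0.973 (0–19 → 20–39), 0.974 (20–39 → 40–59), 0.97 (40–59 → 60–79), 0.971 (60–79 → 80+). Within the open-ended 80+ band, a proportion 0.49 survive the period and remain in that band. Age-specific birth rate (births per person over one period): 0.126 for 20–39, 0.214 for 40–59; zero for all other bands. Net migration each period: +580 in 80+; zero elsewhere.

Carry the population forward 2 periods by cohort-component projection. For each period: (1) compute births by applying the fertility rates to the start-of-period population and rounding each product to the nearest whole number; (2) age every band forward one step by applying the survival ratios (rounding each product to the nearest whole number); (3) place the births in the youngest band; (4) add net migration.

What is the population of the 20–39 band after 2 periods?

Call the groups 1 to 5, youngest first.
Period 1:
Births: 4600 × 0.126 = 580 ; 6100 × 0.214 = 1305 ⇒ total 1885
Group 2: 16100 × 0.973 = 15665
Group 3: 4600 × 0.974 = 4480
Group 4: 6100 × 0.97 = 5917
Group 5: 8700 × 0.971 + 12800 × 0.49 = 8448 + 6272 = 14720
Net migration: Group 5 + 580 → 15300
Giving 1885 / 15665 / 4480 / 5917 / 15300.
Period 2:
Births: 15665 × 0.126 = 1974 ; 4480 × 0.214 = 959 ⇒ total 2933
Group 2: 1885 × 0.973 = 1834
Group 3: 15665 × 0.974 = 15258
Group 4: 4480 × 0.97 = 4346
Group 5: 5917 × 0.971 + 15300 × 0.49 = 5745 + 7497 = 13242
Net migration: Group 5 + 580 → 13822
Giving 2933 / 1834 / 15258 / 4346 / 13822.

1834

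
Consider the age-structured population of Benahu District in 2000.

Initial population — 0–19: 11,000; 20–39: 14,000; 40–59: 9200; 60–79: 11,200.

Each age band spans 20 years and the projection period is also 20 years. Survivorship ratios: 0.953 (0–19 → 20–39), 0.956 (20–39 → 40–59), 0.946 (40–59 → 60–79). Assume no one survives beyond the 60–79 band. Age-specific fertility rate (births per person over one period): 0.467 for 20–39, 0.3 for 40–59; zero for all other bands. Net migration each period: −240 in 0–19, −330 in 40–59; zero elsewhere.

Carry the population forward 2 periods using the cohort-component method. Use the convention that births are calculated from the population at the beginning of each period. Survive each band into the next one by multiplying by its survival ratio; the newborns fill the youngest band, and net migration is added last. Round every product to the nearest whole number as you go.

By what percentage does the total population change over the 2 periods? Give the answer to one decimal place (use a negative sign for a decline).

-13.6

Period 1:
Births: 14000 * 0.467 = 6538, 9200 * 0.3 = 2760 ⇒ total 9298
20–39: 11000 * 0.953 = 10483
40–59: 14000 * 0.956 = 13384
60–79: 9200 * 0.946 = 8703
Net migration: 0–19 − 240 → 9058; 40–59 − 330 → 13054
→ [9058, 10483, 13054, 8703]
Period 2:
Births: 10483 * 0.467 = 4896, 13054 * 0.3 = 3916 ⇒ total 8812
20–39: 9058 * 0.953 = 8632
40–59: 10483 * 0.956 = 10022
60–79: 13054 * 0.946 = 12349
Net migration: 0–19 − 240 → 8572; 40–59 − 330 → 9692
→ [8572, 8632, 9692, 12349]
Total: 45400 → 39245; change = -6155; percentage change = -13.6%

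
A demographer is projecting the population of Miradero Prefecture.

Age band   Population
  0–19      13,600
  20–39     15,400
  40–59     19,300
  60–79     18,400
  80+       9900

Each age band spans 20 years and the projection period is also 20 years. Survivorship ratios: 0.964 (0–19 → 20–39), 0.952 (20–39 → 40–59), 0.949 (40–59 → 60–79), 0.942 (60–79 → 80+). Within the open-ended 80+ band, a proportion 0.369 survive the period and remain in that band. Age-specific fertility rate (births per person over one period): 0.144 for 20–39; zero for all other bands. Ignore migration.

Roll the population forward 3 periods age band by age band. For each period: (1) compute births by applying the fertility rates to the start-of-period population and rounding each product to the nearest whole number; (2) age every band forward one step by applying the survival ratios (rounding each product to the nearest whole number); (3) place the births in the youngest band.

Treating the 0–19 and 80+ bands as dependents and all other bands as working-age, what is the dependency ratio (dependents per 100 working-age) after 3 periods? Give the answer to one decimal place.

Let group 1 be 0–19 through group 5 = 80+.
Period 1:
Births: 15400 × 0.144 = 2218
Group 2: 13600 × 0.964 = 13110
Group 3: 15400 × 0.952 = 14661
Group 4: 19300 × 0.949 = 18316
Group 5: 18400 × 0.942 + 9900 × 0.369 = 17333 + 3653 = 20986
End of period: [2218, 13110, 14661, 18316, 20986]
Period 2:
Births: 13110 × 0.144 = 1888
Group 2: 2218 × 0.964 = 2138
Group 3: 13110 × 0.952 = 12481
Group 4: 14661 × 0.949 = 13913
Group 5: 18316 × 0.942 + 20986 × 0.369 = 17254 + 7744 = 24998
End of period: [1888, 2138, 12481, 13913, 24998]
Period 3:
Births: 2138 × 0.144 = 308
Group 2: 1888 × 0.964 = 1820
Group 3: 2138 × 0.952 = 2035
Group 4: 12481 × 0.949 = 11844
Group 5: 13913 × 0.942 + 24998 × 0.369 = 13106 + 9224 = 22330
End of period: [308, 1820, 2035, 11844, 22330]
Dependents (band 0–19 + band 80+) = 308 + 22330 = 22638; working-age = 15699; ratio = 22638/15699 × 100 = 144.2

144.2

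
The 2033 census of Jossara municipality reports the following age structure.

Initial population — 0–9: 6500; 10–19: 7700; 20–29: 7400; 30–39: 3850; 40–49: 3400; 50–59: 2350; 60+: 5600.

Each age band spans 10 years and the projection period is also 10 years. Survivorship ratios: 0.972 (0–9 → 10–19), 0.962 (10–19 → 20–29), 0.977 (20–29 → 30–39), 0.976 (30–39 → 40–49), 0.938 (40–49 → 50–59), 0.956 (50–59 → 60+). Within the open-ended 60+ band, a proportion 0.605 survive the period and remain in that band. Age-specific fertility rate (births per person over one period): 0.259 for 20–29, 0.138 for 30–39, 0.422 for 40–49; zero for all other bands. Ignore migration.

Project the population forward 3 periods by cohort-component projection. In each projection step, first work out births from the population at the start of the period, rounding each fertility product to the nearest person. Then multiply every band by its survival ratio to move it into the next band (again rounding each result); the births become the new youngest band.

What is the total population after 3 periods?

40455

After projecting period 1:
Births: 7400 × 0.259 = 1917 ; 3850 × 0.138 = 531 ; 3400 × 0.422 = 1435 — total 3883
10–19: 6500 × 0.972 = 6318
20–29: 7700 × 0.962 = 7407
30–39: 7400 × 0.977 = 7230
40–49: 3850 × 0.976 = 3758
50–59: 3400 × 0.938 = 3189
60+: 2350 × 0.956 + 5600 × 0.605 = 2247 + 3388 = 5635
Giving 3883 / 6318 / 7407 / 7230 / 3758 / 3189 / 5635.
After projecting period 2:
Births: 7407 × 0.259 = 1918 ; 7230 × 0.138 = 998 ; 3758 × 0.422 = 1586 — total 4502
10–19: 3883 × 0.972 = 3774
20–29: 6318 × 0.962 = 6078
30–39: 7407 × 0.977 = 7237
40–49: 7230 × 0.976 = 7056
50–59: 3758 × 0.938 = 3525
60+: 3189 × 0.956 + 5635 × 0.605 = 3049 + 3409 = 6458
Giving 4502 / 3774 / 6078 / 7237 / 7056 / 3525 / 6458.
After projecting period 3:
Births: 6078 × 0.259 = 1574 ; 7237 × 0.138 = 999 ; 7056 × 0.422 = 2978 — total 5551
10–19: 4502 × 0.972 = 4376
20–29: 3774 × 0.962 = 3631
30–39: 6078 × 0.977 = 5938
40–49: 7237 × 0.976 = 7063
50–59: 7056 × 0.938 = 6619
60+: 3525 × 0.956 + 6458 × 0.605 = 3370 + 3907 = 7277
Giving 5551 / 4376 / 3631 / 5938 / 7063 / 6619 / 7277.
Total after period 3: 5551 + 4376 + 3631 + 5938 + 7063 + 6619 + 7277 = 40455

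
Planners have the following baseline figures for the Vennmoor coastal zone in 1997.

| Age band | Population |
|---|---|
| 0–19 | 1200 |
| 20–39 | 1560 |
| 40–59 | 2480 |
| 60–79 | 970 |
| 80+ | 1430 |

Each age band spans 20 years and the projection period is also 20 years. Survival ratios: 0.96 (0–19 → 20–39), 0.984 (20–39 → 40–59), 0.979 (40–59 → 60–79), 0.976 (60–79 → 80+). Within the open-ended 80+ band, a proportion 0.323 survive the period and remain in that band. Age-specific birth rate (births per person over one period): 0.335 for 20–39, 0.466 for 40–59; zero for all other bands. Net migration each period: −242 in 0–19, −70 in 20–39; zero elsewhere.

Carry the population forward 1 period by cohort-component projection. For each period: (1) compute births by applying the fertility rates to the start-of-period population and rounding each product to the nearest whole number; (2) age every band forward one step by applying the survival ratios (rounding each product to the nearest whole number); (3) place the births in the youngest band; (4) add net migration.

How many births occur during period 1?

1679

Period 1:
Births: 1560 × 0.335 = 523  |  2480 × 0.466 = 1156 ⇒ total 1679
20–39: 1200 × 0.96 = 1152
40–59: 1560 × 0.984 = 1535
60–79: 2480 × 0.979 = 2428
80+: 970 × 0.976 + 1430 × 0.323 = 947 + 462 = 1409
Net migration: 0–19 − 242 → 1437; 20–39 − 70 → 1082
→ [1437, 1082, 1535, 2428, 1409]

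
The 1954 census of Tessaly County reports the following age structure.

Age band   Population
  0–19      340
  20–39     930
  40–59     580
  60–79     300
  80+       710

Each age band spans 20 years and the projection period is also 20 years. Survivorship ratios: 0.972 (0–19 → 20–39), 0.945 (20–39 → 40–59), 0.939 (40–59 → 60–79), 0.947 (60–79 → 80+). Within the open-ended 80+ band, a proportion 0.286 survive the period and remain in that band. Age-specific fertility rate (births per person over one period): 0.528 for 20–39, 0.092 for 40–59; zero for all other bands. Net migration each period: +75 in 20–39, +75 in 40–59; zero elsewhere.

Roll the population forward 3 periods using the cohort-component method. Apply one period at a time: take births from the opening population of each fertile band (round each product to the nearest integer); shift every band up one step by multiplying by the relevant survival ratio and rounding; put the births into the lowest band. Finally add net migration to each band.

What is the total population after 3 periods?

Period 1:
Births: 930 × 0.528 = 491 ; 580 × 0.092 = 53 → total 544
20–39: 340 × 0.972 = 330
40–59: 930 × 0.945 = 879
60–79: 580 × 0.939 = 545
80+: 300 × 0.947 + 710 × 0.286 = 284 + 203 = 487
Net migration: 20–39 + 75 → 405; 40–59 + 75 → 954
Giving 544 / 405 / 954 / 545 / 487.
Period 2:
Births: 405 × 0.528 = 214 ; 954 × 0.092 = 88 → total 302
20–39: 544 × 0.972 = 529
40–59: 405 × 0.945 = 383
60–79: 954 × 0.939 = 896
80+: 545 × 0.947 + 487 × 0.286 = 516 + 139 = 655
Net migration: 20–39 + 75 → 604; 40–59 + 75 → 458
Giving 302 / 604 / 458 / 896 / 655.
Period 3:
Births: 604 × 0.528 = 319 ; 458 × 0.092 = 42 → total 361
20–39: 302 × 0.972 = 294
40–59: 604 × 0.945 = 571
60–79: 458 × 0.939 = 430
80+: 896 × 0.947 + 655 × 0.286 = 849 + 187 = 1036
Net migration: 20–39 + 75 → 369; 40–59 + 75 → 646
Giving 361 / 369 / 646 / 430 / 1036.
Total after period 3: 361 + 369 + 646 + 430 + 1036 = 2842

2842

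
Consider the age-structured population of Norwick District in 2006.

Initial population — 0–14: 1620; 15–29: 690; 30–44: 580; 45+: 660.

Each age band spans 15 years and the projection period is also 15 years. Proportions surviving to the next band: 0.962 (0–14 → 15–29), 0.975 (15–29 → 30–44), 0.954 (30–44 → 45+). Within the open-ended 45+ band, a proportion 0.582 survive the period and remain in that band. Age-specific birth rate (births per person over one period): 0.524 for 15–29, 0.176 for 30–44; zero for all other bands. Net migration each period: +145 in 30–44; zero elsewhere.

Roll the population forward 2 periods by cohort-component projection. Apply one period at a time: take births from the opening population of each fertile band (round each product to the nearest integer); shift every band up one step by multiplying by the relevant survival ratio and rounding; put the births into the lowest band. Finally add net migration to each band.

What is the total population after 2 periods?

4395

Numbering the bands 1..4 from youngest to oldest:
[period 1]
Births: 690 × 0.524 = 362, 580 × 0.176 = 102 → 464
Band 2: 1620 × 0.962 = 1558
Band 3: 690 × 0.975 = 673
Band 4: 580 × 0.954 + 660 × 0.582 = 553 + 384 = 937
Net migration: Band 3 + 145 → 818
Giving 464 / 1558 / 818 / 937.
[period 2]
Births: 1558 × 0.524 = 816, 818 × 0.176 = 144 → 960
Band 2: 464 × 0.962 = 446
Band 3: 1558 × 0.975 = 1519
Band 4: 818 × 0.954 + 937 × 0.582 = 780 + 545 = 1325
Net migration: Band 3 + 145 → 1664
Giving 960 / 446 / 1664 / 1325.
Total after period 2: 960 + 446 + 1664 + 1325 = 4395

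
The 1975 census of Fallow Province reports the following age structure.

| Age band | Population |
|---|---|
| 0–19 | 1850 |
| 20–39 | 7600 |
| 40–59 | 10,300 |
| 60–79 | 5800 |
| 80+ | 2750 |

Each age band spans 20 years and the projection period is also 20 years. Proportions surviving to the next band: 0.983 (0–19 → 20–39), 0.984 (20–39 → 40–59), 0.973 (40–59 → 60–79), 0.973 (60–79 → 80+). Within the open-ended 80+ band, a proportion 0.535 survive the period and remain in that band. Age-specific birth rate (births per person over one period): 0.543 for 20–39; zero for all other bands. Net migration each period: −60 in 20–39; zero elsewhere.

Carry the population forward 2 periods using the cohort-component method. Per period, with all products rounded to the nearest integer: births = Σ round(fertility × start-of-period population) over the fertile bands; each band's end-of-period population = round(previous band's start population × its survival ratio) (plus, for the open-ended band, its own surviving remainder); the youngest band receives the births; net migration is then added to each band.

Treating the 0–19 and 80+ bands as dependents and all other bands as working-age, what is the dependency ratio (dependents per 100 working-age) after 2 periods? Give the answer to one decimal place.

111.6

[period 1]
Births: 7600 × 0.543 = 4127
20–39: 1850 × 0.983 = 1819
40–59: 7600 × 0.984 = 7478
60–79: 10300 × 0.973 = 10022
80+: 5800 × 0.973 + 2750 × 0.535 = 5643 + 1471 = 7114
Net migration: 20–39 − 60 → 1759
End of period: [4127, 1759, 7478, 10022, 7114]
[period 2]
Births: 1759 × 0.543 = 955
20–39: 4127 × 0.983 = 4057
40–59: 1759 × 0.984 = 1731
60–79: 7478 × 0.973 = 7276
80+: 10022 × 0.973 + 7114 × 0.535 = 9751 + 3806 = 13557
Net migration: 20–39 − 60 → 3997
End of period: [955, 3997, 1731, 7276, 13557]
Dependents (band 0–19 + band 80+) = 955 + 13557 = 14512; working-age = 13004; ratio = 14512/13004 × 100 = 111.6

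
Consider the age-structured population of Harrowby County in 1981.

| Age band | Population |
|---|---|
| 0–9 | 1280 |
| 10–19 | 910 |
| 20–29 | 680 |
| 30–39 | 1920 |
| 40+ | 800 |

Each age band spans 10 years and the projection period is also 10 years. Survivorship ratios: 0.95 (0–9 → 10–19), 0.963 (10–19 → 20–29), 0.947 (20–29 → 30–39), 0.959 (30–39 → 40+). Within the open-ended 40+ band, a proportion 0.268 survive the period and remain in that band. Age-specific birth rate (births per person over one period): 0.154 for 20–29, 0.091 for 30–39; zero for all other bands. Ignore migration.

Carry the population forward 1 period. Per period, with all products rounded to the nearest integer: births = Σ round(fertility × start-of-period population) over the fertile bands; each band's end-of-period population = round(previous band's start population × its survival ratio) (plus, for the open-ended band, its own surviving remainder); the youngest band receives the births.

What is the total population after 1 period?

5071

After projecting period 1:
Births: 680 × 0.154 = 105 ; 1920 × 0.091 = 175 — total 280
10–19: 1280 × 0.95 = 1216
20–29: 910 × 0.963 = 876
30–39: 680 × 0.947 = 644
40+: 1920 × 0.959 + 800 × 0.268 = 1841 + 214 = 2055
→ [280, 1216, 876, 644, 2055]
Total after period 1: 280 + 1216 + 876 + 644 + 2055 = 5071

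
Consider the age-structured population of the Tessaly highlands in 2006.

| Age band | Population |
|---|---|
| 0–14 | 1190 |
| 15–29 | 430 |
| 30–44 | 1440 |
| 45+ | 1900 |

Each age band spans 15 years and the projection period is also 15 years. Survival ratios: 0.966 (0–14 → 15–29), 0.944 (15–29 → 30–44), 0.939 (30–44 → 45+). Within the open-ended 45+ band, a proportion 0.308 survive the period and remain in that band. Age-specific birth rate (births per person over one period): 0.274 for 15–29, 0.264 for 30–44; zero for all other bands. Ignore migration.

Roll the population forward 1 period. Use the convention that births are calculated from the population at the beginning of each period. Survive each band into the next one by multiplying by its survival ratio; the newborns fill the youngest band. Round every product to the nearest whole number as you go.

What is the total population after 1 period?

3991

Numbering the groups 1..4 from youngest to oldest:
[period 1]
Births: 430 × 0.274 = 118 ; 1440 × 0.264 = 380 → total 498
Group 2: 1190 × 0.966 = 1150
Group 3: 430 × 0.944 = 406
Group 4: 1440 × 0.939 + 1900 × 0.308 = 1352 + 585 = 1937
Giving 498 / 1150 / 406 / 1937.
Total after period 1: 498 + 1150 + 406 + 1937 = 3991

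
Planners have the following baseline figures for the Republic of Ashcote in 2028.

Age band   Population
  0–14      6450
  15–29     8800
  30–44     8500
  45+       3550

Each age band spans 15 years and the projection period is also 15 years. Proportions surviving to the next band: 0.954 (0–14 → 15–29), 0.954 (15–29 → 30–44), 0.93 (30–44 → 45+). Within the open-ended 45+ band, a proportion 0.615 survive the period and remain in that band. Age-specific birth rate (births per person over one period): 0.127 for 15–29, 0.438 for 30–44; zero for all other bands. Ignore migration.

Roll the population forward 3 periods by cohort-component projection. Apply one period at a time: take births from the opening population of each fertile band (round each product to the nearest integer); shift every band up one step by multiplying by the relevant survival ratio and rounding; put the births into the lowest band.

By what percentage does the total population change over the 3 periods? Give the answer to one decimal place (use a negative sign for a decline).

-5.2

Call the bands 1 to 4, youngest first.
Period 1:
Births: 8800 × 0.127 = 1118, 8500 × 0.438 = 3723 — total 4841
Band 2: 6450 × 0.954 = 6153
Band 3: 8800 × 0.954 = 8395
Band 4: 8500 × 0.93 + 3550 × 0.615 = 7905 + 2183 = 10088
Giving 4841 / 6153 / 8395 / 10088.
Period 2:
Births: 6153 × 0.127 = 781, 8395 × 0.438 = 3677 — total 4458
Band 2: 4841 × 0.954 = 4618
Band 3: 6153 × 0.954 = 5870
Band 4: 8395 × 0.93 + 10088 × 0.615 = 7807 + 6204 = 14011
Giving 4458 / 4618 / 5870 / 14011.
Period 3:
Births: 4618 × 0.127 = 586, 5870 × 0.438 = 2571 — total 3157
Band 2: 4458 × 0.954 = 4253
Band 3: 4618 × 0.954 = 4406
Band 4: 5870 × 0.93 + 14011 × 0.615 = 5459 + 8617 = 14076
Giving 3157 / 4253 / 4406 / 14076.
Total: 27300 → 25892; change = -1408; percentage change = -5.2%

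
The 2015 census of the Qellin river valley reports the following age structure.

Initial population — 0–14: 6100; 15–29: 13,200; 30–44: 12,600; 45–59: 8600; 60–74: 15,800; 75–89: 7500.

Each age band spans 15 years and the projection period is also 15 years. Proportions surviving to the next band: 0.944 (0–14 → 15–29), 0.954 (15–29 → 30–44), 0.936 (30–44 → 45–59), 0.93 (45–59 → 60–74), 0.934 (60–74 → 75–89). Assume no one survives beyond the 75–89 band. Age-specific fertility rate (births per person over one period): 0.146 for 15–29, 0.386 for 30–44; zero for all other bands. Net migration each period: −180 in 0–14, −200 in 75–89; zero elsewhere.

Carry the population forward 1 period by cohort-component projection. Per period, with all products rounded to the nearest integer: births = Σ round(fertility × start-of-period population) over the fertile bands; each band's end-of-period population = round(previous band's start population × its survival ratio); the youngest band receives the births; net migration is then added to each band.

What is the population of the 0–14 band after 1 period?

[period 1]
Births: 13200 × 0.146 = 1927 ; 12600 × 0.386 = 4864 — total 6791
15–29: 6100 × 0.944 = 5758
30–44: 13200 × 0.954 = 12593
45–59: 12600 × 0.936 = 11794
60–74: 8600 × 0.93 = 7998
75–89: 15800 × 0.934 = 14757
Net migration: 0–14 − 180 → 6611; 75–89 − 200 → 14557
→ [6611, 5758, 12593, 11794, 7998, 14557]

6611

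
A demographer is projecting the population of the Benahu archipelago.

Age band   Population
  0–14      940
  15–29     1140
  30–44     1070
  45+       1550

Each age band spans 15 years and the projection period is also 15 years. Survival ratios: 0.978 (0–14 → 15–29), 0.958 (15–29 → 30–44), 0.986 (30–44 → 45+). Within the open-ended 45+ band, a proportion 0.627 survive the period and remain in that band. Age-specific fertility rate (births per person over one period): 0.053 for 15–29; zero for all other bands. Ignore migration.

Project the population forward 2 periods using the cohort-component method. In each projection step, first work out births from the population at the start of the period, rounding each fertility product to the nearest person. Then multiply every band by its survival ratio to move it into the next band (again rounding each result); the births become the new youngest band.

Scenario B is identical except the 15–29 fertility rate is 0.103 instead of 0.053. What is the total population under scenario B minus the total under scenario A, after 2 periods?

101

(Bands numbered youngest = 1 to oldest = 4.)
Period 1:
Births: 1140 × 0.053 = 60
Band 2: 940 × 0.978 = 919
Band 3: 1140 × 0.958 = 1092
Band 4: 1070 × 0.986 + 1550 × 0.627 = 1055 + 972 = 2027
Giving 60 / 919 / 1092 / 2027.
Period 2:
Births: 919 × 0.053 = 49
Band 2: 60 × 0.978 = 59
Band 3: 919 × 0.958 = 880
Band 4: 1092 × 0.986 + 2027 × 0.627 = 1077 + 1271 = 2348
Giving 49 / 59 / 880 / 2348.
Scenario A total after 2 periods: 3336
Scenario B projection —
Period 1:
Births: 1140 × 0.103 = 117
Band 2: 940 × 0.978 = 919
Band 3: 1140 × 0.958 = 1092
Band 4: 1070 × 0.986 + 1550 × 0.627 = 1055 + 972 = 2027
Giving 117 / 919 / 1092 / 2027.
Period 2:
Births: 919 × 0.103 = 95
Band 2: 117 × 0.978 = 114
Band 3: 919 × 0.958 = 880
Band 4: 1092 × 0.986 + 2027 × 0.627 = 1077 + 1271 = 2348
Giving 95 / 114 / 880 / 2348.
Scenario B total after 2 periods: 3437
Difference B − A = 3437 − 3336 = 101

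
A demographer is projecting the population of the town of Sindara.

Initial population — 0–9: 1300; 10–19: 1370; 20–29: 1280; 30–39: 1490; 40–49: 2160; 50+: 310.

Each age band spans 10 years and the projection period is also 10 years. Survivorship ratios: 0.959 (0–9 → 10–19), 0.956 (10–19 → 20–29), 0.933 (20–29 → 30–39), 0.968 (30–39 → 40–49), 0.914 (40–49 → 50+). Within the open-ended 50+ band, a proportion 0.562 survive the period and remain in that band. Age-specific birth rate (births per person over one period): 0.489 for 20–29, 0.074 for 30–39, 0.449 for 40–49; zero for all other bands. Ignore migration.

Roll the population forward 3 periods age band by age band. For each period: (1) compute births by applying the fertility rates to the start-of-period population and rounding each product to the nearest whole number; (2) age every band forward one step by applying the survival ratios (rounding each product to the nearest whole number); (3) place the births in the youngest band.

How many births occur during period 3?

Period 1.
Births: 1280 × 0.489 = 626, 1490 × 0.074 = 110, 2160 × 0.449 = 970 — total 1706
10–19: 1300 × 0.959 = 1247
20–29: 1370 × 0.956 = 1310
30–39: 1280 × 0.933 = 1194
40–49: 1490 × 0.968 = 1442
50+: 2160 × 0.914 + 310 × 0.562 = 1974 + 174 = 2148
→ [1706, 1247, 1310, 1194, 1442, 2148]
Period 2.
Births: 1310 × 0.489 = 641, 1194 × 0.074 = 88, 1442 × 0.449 = 647 — total 1376
10–19: 1706 × 0.959 = 1636
20–29: 1247 × 0.956 = 1192
30–39: 1310 × 0.933 = 1222
40–49: 1194 × 0.968 = 1156
50+: 1442 × 0.914 + 2148 × 0.562 = 1318 + 1207 = 2525
→ [1376, 1636, 1192, 1222, 1156, 2525]
Period 3.
Births: 1192 × 0.489 = 583, 1222 × 0.074 = 90, 1156 × 0.449 = 519 — total 1192
10–19: 1376 × 0.959 = 1320
20–29: 1636 × 0.956 = 1564
30–39: 1192 × 0.933 = 1112
40–49: 1222 × 0.968 = 1183
50+: 1156 × 0.914 + 2525 × 0.562 = 1057 + 1419 = 2476
→ [1192, 1320, 1564, 1112, 1183, 2476]

1192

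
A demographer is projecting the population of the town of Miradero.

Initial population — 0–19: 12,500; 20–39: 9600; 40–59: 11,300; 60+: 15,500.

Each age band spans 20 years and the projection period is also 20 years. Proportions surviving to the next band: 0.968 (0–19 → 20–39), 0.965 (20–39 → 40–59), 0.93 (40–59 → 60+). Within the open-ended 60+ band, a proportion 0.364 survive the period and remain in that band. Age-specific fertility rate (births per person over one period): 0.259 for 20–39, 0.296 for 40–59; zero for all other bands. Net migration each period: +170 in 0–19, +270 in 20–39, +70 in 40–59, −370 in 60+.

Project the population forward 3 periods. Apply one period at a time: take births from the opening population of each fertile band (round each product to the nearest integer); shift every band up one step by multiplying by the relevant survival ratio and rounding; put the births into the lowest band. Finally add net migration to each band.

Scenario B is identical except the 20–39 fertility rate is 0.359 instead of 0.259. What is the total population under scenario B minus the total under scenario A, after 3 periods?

Call the groups 1 to 4, youngest first.
After projecting period 1:
Births: 9600 × 0.259 = 2486 ; 11300 × 0.296 = 3345 ⇒ total 5831
Group 2: 12500 × 0.968 = 12100
Group 3: 9600 × 0.965 = 9264
Group 4: 11300 × 0.93 + 15500 × 0.364 = 10509 + 5642 = 16151
Net migration: Group 1 + 170 → 6001; Group 2 + 270 → 12370; Group 3 + 70 → 9334; Group 4 − 370 → 15781
Giving 6001 / 12370 / 9334 / 15781.
After projecting period 2:
Births: 12370 × 0.259 = 3204 ; 9334 × 0.296 = 2763 ⇒ total 5967
Group 2: 6001 × 0.968 = 5809
Group 3: 12370 × 0.965 = 11937
Group 4: 9334 × 0.93 + 15781 × 0.364 = 8681 + 5744 = 14425
Net migration: Group 1 + 170 → 6137; Group 2 + 270 → 6079; Group 3 + 70 → 12007; Group 4 − 370 → 14055
Giving 6137 / 6079 / 12007 / 14055.
After projecting period 3:
Births: 6079 × 0.259 = 1574 ; 12007 × 0.296 = 3554 ⇒ total 5128
Group 2: 6137 × 0.968 = 5941
Group 3: 6079 × 0.965 = 5866
Group 4: 12007 × 0.93 + 14055 × 0.364 = 11167 + 5116 = 16283
Net migration: Group 1 + 170 → 5298; Group 2 + 270 → 6211; Group 3 + 70 → 5936; Group 4 − 370 → 15913
Giving 5298 / 6211 / 5936 / 15913.
Scenario A total after 3 periods: 33358
Scenario B projection —
After projecting period 1:
Births: 9600 × 0.359 = 3446 ; 11300 × 0.296 = 3345 ⇒ total 6791
Group 2: 12500 × 0.968 = 12100
Group 3: 9600 × 0.965 = 9264
Group 4: 11300 × 0.93 + 15500 × 0.364 = 10509 + 5642 = 16151
Net migration: Group 1 + 170 → 6961; Group 2 + 270 → 12370; Group 3 + 70 → 9334; Group 4 − 370 → 15781
Giving 6961 / 12370 / 9334 / 15781.
After projecting period 2:
Births: 12370 × 0.359 = 4441 ; 9334 × 0.296 = 2763 ⇒ total 7204
Group 2: 6961 × 0.968 = 6738
Group 3: 12370 × 0.965 = 11937
Group 4: 9334 × 0.93 + 15781 × 0.364 = 8681 + 5744 = 14425
Net migration: Group 1 + 170 → 7374; Group 2 + 270 → 7008; Group 3 + 70 → 12007; Group 4 − 370 → 14055
Giving 7374 / 7008 / 12007 / 14055.
After projecting period 3:
Births: 7008 × 0.359 = 2516 ; 12007 × 0.296 = 3554 ⇒ total 6070
Group 2: 7374 × 0.968 = 7138
Group 3: 7008 × 0.965 = 6763
Group 4: 12007 × 0.93 + 14055 × 0.364 = 11167 + 5116 = 16283
Net migration: Group 1 + 170 → 6240; Group 2 + 270 → 7408; Group 3 + 70 → 6833; Group 4 − 370 → 15913
Giving 6240 / 7408 / 6833 / 15913.
Scenario B total after 3 periods: 36394
Difference B − A = 36394 − 33358 = 3036

3036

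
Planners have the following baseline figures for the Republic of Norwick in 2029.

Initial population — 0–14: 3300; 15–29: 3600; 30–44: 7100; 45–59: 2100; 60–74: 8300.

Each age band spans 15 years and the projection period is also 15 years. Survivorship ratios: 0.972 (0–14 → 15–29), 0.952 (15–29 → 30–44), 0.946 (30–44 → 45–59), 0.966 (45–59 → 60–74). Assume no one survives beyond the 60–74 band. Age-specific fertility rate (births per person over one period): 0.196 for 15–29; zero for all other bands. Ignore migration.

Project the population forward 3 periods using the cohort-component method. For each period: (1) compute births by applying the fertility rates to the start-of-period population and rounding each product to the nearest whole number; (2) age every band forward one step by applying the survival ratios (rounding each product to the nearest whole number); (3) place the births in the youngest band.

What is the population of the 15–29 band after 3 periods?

611

(Groups numbered youngest = 1 to oldest = 5.)
Period 1.
Births: 3600 * 0.196 = 706
Group 2: 3300 * 0.972 = 3208
Group 3: 3600 * 0.952 = 3427
Group 4: 7100 * 0.946 = 6717
Group 5: 2100 * 0.966 = 2029
→ [706, 3208, 3427, 6717, 2029]
Period 2.
Births: 3208 * 0.196 = 629
Group 2: 706 * 0.972 = 686
Group 3: 3208 * 0.952 = 3054
Group 4: 3427 * 0.946 = 3242
Group 5: 6717 * 0.966 = 6489
→ [629, 686, 3054, 3242, 6489]
Period 3.
Births: 686 * 0.196 = 134
Group 2: 629 * 0.972 = 611
Group 3: 686 * 0.952 = 653
Group 4: 3054 * 0.946 = 2889
Group 5: 3242 * 0.966 = 3132
→ [134, 611, 653, 2889, 3132]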